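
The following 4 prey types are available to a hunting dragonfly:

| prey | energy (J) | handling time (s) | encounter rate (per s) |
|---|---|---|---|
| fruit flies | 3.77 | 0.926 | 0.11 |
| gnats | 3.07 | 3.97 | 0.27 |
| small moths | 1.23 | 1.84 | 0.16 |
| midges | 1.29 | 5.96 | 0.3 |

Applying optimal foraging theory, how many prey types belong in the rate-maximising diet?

E/h in descending order: fruit flies 4.07, gnats 0.773, small moths 0.668, midges 0.216 J/s. The optimal diet is the largest prefix of this list for which every included type satisfies E_i/h_i > R on the types above it.
Rate on top 1: 0.3764. gnats: 0.773 > 0.3764 → include.
Rate on top 2: 0.5721. small moths: 0.668 > 0.5721 → include.
Rate on top 3: 0.5836. midges: 0.216 < 0.5836 → exclude; stop.
Optimal diet: fruit flies, gnats, small moths — 3 of 4 types.

3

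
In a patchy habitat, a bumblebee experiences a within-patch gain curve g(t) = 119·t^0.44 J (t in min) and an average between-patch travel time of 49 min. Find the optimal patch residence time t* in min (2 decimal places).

38.50 min

Optimal t* satisfies g'(t*) = g(t*)/(T + t*).
g'(t) = 0.44·119·t^-0.56. Setting 0.44·119·t^-0.56 = 119·t^0.44/(49+t) gives 0.44(49+t) = t, so 0.56·t = 0.44×49.
t* = 0.44×49/0.56 = 38.5 min.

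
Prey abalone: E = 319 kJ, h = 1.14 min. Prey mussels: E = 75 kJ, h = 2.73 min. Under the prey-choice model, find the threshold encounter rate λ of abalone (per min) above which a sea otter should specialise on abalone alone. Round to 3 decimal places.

The zero-one rule: include mussels iff E₂/h₂ > λE₁/(1+λh₁). Equality gives the switch point.
λE₁h₂ = E₂ + λE₂h₁ ⇒ λ = E₂/(E₁h₂ − E₂h₁) = 75/(870.9 − 85.5) = 0.0955 per min.

0.095 per min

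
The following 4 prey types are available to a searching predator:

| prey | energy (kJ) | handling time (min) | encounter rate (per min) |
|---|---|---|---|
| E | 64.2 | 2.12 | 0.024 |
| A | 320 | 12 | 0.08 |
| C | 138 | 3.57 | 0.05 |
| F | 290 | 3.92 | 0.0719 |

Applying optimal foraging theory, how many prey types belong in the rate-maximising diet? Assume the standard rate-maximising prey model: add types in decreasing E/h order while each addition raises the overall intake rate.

Rank by E/h (kJ/min): F 74, C 38.7, E 30.3, A 26.7. Include each in turn until the next type's E/h falls below the running intake rate.
Rate on top 1: 16.27. C: 38.7 > 16.27 → include.
Rate on top 2: 19. E: 30.3 > 19 → include.
Rate on top 3: 19.38. A: 26.7 > 19.38 → include.
Optimal diet: F, C, E, A — 4 of 4 types.

4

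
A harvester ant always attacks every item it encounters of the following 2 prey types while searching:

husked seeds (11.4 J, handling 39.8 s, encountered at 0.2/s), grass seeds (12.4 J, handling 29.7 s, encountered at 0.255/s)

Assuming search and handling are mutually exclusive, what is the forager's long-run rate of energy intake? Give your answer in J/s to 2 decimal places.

R = Σλ_iE_i / (1 + Σλ_ih_i)
Numerator: 0.2×11.4 + 0.255×12.4 = 5.442
Denominator: 1 + 0.2×39.8 + 0.255×29.7 = 16.53
R = 5.442/16.53 = 0.3291 J/s

0.33 J/s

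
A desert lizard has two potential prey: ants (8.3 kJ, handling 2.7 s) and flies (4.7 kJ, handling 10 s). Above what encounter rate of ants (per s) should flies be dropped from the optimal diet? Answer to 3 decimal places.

0.067 per s

At the threshold, the rate on ants alone equals the profitability of flies: λ·8.3/(1 + λ·2.7) = 4.7/10 = 0.47.
Rearranging, λ(8.3 − 0.47×2.7) = 0.47, so λ = 0.47/7.031 = 0.06685 per s.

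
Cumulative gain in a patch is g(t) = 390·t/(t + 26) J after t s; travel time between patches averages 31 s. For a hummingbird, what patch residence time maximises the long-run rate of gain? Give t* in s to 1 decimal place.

28.4 s

By the marginal value theorem, leave when the instantaneous gain rate g'(t) equals the habitat-wide average g(t)/(T + t).
g'(t) = 390·26/(t + 26)². Setting 390·26/(t+26)² = 390t/[(t+26)(31+t)] gives 26(31+t) = t(t+26), so t² = 26×31 = 806.
t* = √806 = 28.39 s.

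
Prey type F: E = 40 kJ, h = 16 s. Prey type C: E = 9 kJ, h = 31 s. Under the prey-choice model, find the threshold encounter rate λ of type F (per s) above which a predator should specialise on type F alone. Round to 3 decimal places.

The zero-one rule: include type C iff E₂/h₂ > λE₁/(1+λh₁). Equality gives the switch point.
λE₁h₂ = E₂ + λE₂h₁ ⇒ λ = E₂/(E₁h₂ − E₂h₁) = 9/(1240 − 144) = 0.008212 per s.

0.008 per s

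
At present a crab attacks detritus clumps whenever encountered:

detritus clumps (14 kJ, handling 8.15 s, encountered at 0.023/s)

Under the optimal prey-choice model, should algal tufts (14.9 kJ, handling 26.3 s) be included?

On detritus clumps alone, R = ΣλE/(1+Σλh) = 0.322/1.187 = 0.2712 kJ/s.
Profitability of algal tufts: 14.9/26.3 = 0.5665 kJ/s.
Since 0.5665 > R, including algal tufts increases the long-run rate.

Yes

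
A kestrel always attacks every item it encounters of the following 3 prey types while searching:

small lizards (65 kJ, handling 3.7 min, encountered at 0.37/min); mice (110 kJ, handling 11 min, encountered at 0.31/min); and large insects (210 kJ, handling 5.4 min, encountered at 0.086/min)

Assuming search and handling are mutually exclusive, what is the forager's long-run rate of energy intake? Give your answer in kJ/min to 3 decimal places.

R = Σλ_iE_i / (1 + Σλ_ih_i)
Numerator: 0.37×65 + 0.31×110 + 0.086×210 = 76.21
Denominator: 1 + 0.37×3.7 + 0.31×11 + 0.086×5.4 = 6.243
R = 76.21/6.243 = 12.21 kJ/min

12.206 kJ/min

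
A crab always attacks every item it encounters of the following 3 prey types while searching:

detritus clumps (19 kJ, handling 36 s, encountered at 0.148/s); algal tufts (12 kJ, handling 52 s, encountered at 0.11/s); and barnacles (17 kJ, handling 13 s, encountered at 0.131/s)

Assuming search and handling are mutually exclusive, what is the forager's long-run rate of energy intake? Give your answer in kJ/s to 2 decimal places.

0.46 kJ/s

Energy encountered per unit search time: 0.148×19 + 0.11×12 + 0.131×17 = 6.359 kJ/s.
Handling time per unit search time: 0.148×36 + 0.11×52 + 0.131×13 = 12.75.
Rate = 6.359/(1 + 12.75) = 0.4624 kJ/s.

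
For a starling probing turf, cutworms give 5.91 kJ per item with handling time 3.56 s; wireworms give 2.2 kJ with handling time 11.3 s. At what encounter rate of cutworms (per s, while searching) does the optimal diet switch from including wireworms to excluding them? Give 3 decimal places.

0.037 per s

At the threshold, the rate on cutworms alone equals the profitability of wireworms: λ·5.91/(1 + λ·3.56) = 2.2/11.3 = 0.1947.
Rearranging, λ(5.91 − 0.1947×3.56) = 0.1947, so λ = 0.1947/5.217 = 0.03732 per s.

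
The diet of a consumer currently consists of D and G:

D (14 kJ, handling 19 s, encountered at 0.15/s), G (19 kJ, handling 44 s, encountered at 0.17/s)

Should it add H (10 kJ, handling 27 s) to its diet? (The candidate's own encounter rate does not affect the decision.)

No

Current rate: (0.15×14 + 0.17×19)/(1 + 0.15×19 + 0.17×44) = 0.4704 kJ/s.
H: E/h = 10/27 = 0.3704 kJ/s.
0.3704 < 0.4704, so adding H would lower the average — exclude it.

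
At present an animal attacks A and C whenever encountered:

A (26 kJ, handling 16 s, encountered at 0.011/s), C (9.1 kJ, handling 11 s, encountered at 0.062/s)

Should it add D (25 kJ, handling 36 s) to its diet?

On A and C alone, R = ΣλE/(1+Σλh) = 0.8502/1.858 = 0.4576 kJ/s.
Profitability of D: 25/36 = 0.6944 kJ/s.
Since 0.6944 > R, including D increases the long-run rate.

Yes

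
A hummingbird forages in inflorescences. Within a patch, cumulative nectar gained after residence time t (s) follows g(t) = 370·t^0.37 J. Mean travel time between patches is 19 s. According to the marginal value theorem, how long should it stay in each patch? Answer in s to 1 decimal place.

11.2 s

By the marginal value theorem, leave when the instantaneous gain rate g'(t) equals the habitat-wide average g(t)/(T + t).
g'(t) = 0.37·370·t^-0.63. Setting 0.37·370·t^-0.63 = 370·t^0.37/(19+t) gives 0.37(19+t) = t, so 0.63·t = 0.37×19.
t* = 0.37×19/0.63 = 11.16 s.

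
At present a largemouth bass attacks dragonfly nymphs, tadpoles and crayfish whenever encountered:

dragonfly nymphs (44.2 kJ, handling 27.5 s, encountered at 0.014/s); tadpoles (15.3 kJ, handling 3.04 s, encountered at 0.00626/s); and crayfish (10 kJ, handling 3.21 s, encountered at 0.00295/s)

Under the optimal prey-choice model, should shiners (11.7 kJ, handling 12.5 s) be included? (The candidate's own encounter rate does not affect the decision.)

On dragonfly nymphs, tadpoles and crayfish alone, R = ΣλE/(1+Σλh) = 0.7441/1.413 = 0.5264 kJ/s.
Profitability of shiners: 11.7/12.5 = 0.936 kJ/s.
0.936 > 0.5264, so adding shiners raises the average — include it.

Yes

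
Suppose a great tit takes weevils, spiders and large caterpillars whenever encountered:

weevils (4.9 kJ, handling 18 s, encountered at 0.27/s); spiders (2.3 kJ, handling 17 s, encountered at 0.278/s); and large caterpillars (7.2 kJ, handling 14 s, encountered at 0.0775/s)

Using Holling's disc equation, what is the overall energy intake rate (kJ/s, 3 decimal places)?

R = Σλ_iE_i / (1 + Σλ_ih_i)
Numerator: 0.27×4.9 + 0.278×2.3 + 0.0775×7.2 = 2.52
Denominator: 1 + 0.27×18 + 0.278×17 + 0.0775×14 = 11.67
R = 2.52/11.67 = 0.216 kJ/s

0.216 kJ/s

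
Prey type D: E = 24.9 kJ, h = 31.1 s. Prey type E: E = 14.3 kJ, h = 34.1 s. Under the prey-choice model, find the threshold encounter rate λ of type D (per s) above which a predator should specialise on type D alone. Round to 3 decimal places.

0.035 per s

The zero-one rule: include type E iff E₂/h₂ > λE₁/(1+λh₁). Equality gives the switch point.
λE₁h₂ = E₂ + λE₂h₁ ⇒ λ = E₂/(E₁h₂ − E₂h₁) = 14.3/(849.1 − 444.7) = 0.03536 per s.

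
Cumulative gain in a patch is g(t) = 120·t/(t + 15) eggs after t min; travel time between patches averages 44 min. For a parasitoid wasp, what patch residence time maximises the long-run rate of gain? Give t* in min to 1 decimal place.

By the marginal value theorem, leave when the instantaneous gain rate g'(t) equals the habitat-wide average g(t)/(T + t).
g'(t) = 120·15/(t + 15)². Setting 120·15/(t+15)² = 120t/[(t+15)(44+t)] gives 15(44+t) = t(t+15), so t² = 15×44 = 660.
t* = √660 = 25.69 min.

25.7 min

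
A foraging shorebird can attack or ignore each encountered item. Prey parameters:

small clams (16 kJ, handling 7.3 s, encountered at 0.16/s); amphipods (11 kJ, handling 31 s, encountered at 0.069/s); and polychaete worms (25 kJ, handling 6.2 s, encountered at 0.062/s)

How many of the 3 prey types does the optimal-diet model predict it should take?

Rank by E/h (kJ/s): polychaete worms 4.03, small clams 2.19, amphipods 0.355. Include each in turn until the next type's E/h falls below the running intake rate.
Rate on top 1: 1.12. small clams: 2.19 > 1.12 → include.
Rate on top 2: 1.61. amphipods: 0.355 < 1.61 → exclude; stop.
Optimal diet: polychaete worms, small clams — 2 of 3 types.

2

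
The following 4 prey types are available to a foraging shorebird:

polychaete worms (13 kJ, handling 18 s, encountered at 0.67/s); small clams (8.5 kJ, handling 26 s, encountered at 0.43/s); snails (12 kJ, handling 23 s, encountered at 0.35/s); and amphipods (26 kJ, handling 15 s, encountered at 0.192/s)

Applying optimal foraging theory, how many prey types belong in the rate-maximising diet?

E/h in descending order: amphipods 1.73, polychaete worms 0.722, snails 0.522, small clams 0.327 kJ/s. The optimal diet is the largest prefix of this list for which every included type satisfies E_i/h_i > R on the types above it.
Rate on top 1: 1.287. polychaete worms: 0.722 < 1.287 → exclude; stop.
Optimal diet: amphipods — 1 of 4 types.

1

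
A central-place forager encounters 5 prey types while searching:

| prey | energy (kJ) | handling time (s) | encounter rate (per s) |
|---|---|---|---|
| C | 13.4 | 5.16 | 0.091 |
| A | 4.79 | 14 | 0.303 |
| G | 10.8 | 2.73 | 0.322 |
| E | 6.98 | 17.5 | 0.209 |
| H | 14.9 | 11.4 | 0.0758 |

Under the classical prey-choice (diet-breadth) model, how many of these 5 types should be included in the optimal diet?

E/h in descending order: G 3.96, C 2.6, H 1.31, E 0.399, A 0.342 kJ/s. The optimal diet is the largest prefix of this list for which every included type satisfies E_i/h_i > R on the types above it.
Rate on top 1: 1.851. C: 2.6 > 1.851 → include.
Rate on top 2: 2. H: 1.31 < 2 → exclude; stop.
Optimal diet: G, C — 2 of 5 types.

2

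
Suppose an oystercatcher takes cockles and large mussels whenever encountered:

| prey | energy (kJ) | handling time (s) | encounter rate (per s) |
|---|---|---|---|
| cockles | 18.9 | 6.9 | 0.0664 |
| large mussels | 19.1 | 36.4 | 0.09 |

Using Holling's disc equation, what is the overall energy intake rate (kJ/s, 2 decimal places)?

0.63 kJ/s

R = (0.0664×18.9 + 0.09×19.1) / (1 + 0.0664×6.9 + 0.09×36.4) = 2.974/4.734 = 0.6282 kJ/s.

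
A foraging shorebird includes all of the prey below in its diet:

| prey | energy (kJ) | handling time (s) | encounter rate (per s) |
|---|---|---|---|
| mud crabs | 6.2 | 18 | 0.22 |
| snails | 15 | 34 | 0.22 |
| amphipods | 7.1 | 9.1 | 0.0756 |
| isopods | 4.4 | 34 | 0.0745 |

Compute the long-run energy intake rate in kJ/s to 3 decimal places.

0.353 kJ/s

Energy encountered per unit search time: 0.22×6.2 + 0.22×15 + 0.0756×7.1 + 0.0745×4.4 = 5.529 kJ/s.
Handling time per unit search time: 0.22×18 + 0.22×34 + 0.0756×9.1 + 0.0745×34 = 14.66.
Rate = 5.529/(1 + 14.66) = 0.353 kJ/s.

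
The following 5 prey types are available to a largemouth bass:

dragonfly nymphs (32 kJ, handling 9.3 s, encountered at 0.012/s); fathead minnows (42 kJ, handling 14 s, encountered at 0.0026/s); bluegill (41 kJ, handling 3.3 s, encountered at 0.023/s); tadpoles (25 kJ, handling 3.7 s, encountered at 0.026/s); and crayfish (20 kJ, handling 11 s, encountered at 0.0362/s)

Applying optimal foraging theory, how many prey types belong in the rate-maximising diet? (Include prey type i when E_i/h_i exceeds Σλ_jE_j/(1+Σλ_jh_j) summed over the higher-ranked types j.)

Rank by E/h (kJ/s): bluegill 12.4, tadpoles 6.76, dragonfly nymphs 3.44, fathead minnows 3, crayfish 1.82. Include each in turn until the next type's E/h falls below the running intake rate.
Rate on top 1: 0.8765. tadpoles: 6.76 > 0.8765 → include.
Rate on top 2: 1.359. dragonfly nymphs: 3.44 > 1.359 → include.
Rate on top 3: 1.54. fathead minnows: 3 > 1.54 → include.
Rate on top 4: 1.58. crayfish: 1.82 > 1.58 → include.
Optimal diet: bluegill, tadpoles, dragonfly nymphs, fathead minnows, crayfish — 5 of 5 types.

5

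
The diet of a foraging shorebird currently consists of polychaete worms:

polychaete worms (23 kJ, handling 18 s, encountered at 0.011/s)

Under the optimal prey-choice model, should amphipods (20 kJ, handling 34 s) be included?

Yes

On polychaete worms alone, R = ΣλE/(1+Σλh) = 0.253/1.198 = 0.2112 kJ/s.
Profitability of amphipods: 20/34 = 0.5882 kJ/s.
Since 0.5882 > R, including amphipods increases the long-run rate.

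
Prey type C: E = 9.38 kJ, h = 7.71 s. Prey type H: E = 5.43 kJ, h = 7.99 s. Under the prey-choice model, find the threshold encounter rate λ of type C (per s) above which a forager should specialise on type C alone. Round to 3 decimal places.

0.164 per s

The zero-one rule: include type H iff E₂/h₂ > λE₁/(1+λh₁). Equality gives the switch point.
λE₁h₂ = E₂ + λE₂h₁ ⇒ λ = E₂/(E₁h₂ − E₂h₁) = 5.43/(74.95 − 41.87) = 0.1641 per s.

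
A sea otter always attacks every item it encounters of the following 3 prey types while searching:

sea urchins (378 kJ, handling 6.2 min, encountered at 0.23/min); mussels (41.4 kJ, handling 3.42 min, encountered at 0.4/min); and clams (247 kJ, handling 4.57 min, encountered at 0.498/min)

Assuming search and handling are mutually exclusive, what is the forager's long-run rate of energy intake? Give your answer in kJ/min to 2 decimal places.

37.32 kJ/min

Energy encountered per unit search time: 0.23×378 + 0.4×41.4 + 0.498×247 = 226.5 kJ/min.
Handling time per unit search time: 0.23×6.2 + 0.4×3.42 + 0.498×4.57 = 5.07.
Rate = 226.5/(1 + 5.07) = 37.32 kJ/min.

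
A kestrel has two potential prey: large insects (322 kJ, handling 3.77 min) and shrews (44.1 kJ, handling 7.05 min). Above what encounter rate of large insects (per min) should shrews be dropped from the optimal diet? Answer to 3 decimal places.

0.021 per min

The zero-one rule: include shrews iff E₂/h₂ > λE₁/(1+λh₁). Equality gives the switch point.
λE₁h₂ = E₂ + λE₂h₁ ⇒ λ = E₂/(E₁h₂ − E₂h₁) = 44.1/(2270 − 166.3) = 0.02096 per min.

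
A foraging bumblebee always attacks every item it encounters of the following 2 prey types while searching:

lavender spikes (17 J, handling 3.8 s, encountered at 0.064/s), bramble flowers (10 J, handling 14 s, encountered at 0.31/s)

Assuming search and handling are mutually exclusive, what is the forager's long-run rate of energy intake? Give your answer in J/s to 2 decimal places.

0.75 J/s

Energy encountered per unit search time: 0.064×17 + 0.31×10 = 4.188 J/s.
Handling time per unit search time: 0.064×3.8 + 0.31×14 = 4.583.
Rate = 4.188/(1 + 4.583) = 0.7501 J/s.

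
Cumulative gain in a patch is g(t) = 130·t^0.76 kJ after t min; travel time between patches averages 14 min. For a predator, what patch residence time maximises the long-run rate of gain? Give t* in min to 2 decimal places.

44.33 min

Optimal t* satisfies g'(t*) = g(t*)/(T + t*).
g'(t) = 0.76·130·t^-0.24. Setting 0.76·130·t^-0.24 = 130·t^0.76/(14+t) gives 0.76(14+t) = t, so 0.24·t = 0.76×14.
t* = 0.76×14/0.24 = 44.33 min.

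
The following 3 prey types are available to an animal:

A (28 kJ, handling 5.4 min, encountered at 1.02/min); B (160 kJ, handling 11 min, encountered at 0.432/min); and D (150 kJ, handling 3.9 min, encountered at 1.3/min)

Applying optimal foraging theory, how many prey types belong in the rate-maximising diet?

1

Rank by E/h (kJ/min): D 38.5, B 14.5, A 5.19. Include each in turn until the next type's E/h falls below the running intake rate.
Rate on top 1: 32.13. B: 14.5 < 32.13 → exclude; stop.
Optimal diet: D — 1 of 3 types.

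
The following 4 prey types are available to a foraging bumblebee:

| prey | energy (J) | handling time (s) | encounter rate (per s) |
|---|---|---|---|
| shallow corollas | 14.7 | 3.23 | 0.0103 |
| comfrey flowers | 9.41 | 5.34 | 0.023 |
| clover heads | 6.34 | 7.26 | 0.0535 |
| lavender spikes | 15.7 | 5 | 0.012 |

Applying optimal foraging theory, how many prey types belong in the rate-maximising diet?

4

E/h in descending order: shallow corollas 4.55, lavender spikes 3.14, comfrey flowers 1.76, clover heads 0.873 J/s. The optimal diet is the largest prefix of this list for which every included type satisfies E_i/h_i > R on the types above it.
Rate on top 1: 0.1465. lavender spikes: 3.14 > 0.1465 → include.
Rate on top 2: 0.3108. comfrey flowers: 1.76 > 0.3108 → include.
Rate on top 3: 0.4574. clover heads: 0.873 > 0.4574 → include.
Optimal diet: shallow corollas, lavender spikes, comfrey flowers, clover heads — 4 of 4 types.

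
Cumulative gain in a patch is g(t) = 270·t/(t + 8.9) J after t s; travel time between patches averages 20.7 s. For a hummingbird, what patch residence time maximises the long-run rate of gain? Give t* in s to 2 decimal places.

13.57 s

Optimal t* satisfies g'(t*) = g(t*)/(T + t*).
g'(t) = 270·8.9/(t + 8.9)². Setting 270·8.9/(t+8.9)² = 270t/[(t+8.9)(20.7+t)] gives 8.9(20.7+t) = t(t+8.9), so t² = 8.9×20.7 = 184.2.
t* = √184.2 = 13.57 s.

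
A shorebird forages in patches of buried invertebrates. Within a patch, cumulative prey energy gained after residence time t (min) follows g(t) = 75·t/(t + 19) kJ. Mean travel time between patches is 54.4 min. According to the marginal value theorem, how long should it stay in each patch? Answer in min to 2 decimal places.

32.15 min

Maximise g(t)/(T+t): set derivative to zero → g'(t)(T+t) = g(t).
g'(t) = 75·19/(t + 19)². Setting 75·19/(t+19)² = 75t/[(t+19)(54.4+t)] gives 19(54.4+t) = t(t+19), so t² = 19×54.4 = 1034.
t* = √1034 = 32.15 min.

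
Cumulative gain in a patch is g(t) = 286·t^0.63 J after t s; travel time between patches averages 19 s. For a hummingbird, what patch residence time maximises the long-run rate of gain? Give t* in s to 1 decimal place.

32.4 s

Maximise g(t)/(T+t): set derivative to zero → g'(t)(T+t) = g(t).
g'(t) = 0.63·286·t^-0.37. Setting 0.63·286·t^-0.37 = 286·t^0.63/(19+t) gives 0.63(19+t) = t, so 0.37·t = 0.63×19.
t* = 0.63×19/0.37 = 32.35 s.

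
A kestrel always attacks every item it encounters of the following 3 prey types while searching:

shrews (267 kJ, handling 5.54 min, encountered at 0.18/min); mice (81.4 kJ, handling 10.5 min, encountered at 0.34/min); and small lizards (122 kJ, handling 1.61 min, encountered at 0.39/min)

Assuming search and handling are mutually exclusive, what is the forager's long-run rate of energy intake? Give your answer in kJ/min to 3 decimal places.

19.905 kJ/min

Energy encountered per unit search time: 0.18×267 + 0.34×81.4 + 0.39×122 = 123.3 kJ/min.
Handling time per unit search time: 0.18×5.54 + 0.34×10.5 + 0.39×1.61 = 5.195.
Rate = 123.3/(1 + 5.195) = 19.91 kJ/min.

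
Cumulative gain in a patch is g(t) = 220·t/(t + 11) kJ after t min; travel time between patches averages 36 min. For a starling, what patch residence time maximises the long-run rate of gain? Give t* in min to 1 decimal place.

Maximise g(t)/(T+t): set derivative to zero → g'(t)(T+t) = g(t).
g'(t) = 220·11/(t + 11)². Setting 220·11/(t+11)² = 220t/[(t+11)(36+t)] gives 11(36+t) = t(t+11), so t² = 11×36 = 396.
t* = √396 = 19.9 min.

19.9 min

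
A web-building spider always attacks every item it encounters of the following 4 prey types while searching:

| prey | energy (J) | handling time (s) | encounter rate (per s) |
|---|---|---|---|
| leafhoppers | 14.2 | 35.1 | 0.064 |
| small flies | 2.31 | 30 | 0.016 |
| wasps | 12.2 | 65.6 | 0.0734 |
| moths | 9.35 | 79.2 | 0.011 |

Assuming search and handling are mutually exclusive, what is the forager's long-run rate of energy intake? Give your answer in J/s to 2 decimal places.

0.21 J/s

Energy encountered per unit search time: 0.064×14.2 + 0.016×2.31 + 0.0734×12.2 + 0.011×9.35 = 1.944 J/s.
Handling time per unit search time: 0.064×35.1 + 0.016×30 + 0.0734×65.6 + 0.011×79.2 = 8.413.
Rate = 1.944/(1 + 8.413) = 0.2065 J/s.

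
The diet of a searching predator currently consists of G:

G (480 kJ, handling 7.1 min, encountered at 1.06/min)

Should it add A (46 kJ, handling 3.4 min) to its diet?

No

Intake rate on the current diet: R = (1.06×480) / (1 + 1.06×7.1) = 508.8/8.526 = 59.68 kJ/min.
A: E/h = 46/3.4 = 13.53 kJ/min.
13.53 < 59.68, so adding A would lower the average — exclude it.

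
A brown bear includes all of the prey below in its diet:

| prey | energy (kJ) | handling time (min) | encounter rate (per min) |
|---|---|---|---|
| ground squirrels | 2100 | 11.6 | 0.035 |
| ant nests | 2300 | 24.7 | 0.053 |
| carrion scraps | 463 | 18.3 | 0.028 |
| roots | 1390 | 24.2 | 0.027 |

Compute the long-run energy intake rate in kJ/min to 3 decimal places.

63.360 kJ/min

R = Σλ_iE_i / (1 + Σλ_ih_i)
Numerator: 0.035×2100 + 0.053×2300 + 0.028×463 + 0.027×1390 = 245.9
Denominator: 1 + 0.035×11.6 + 0.053×24.7 + 0.028×18.3 + 0.027×24.2 = 3.881
R = 245.9/3.881 = 63.36 kJ/min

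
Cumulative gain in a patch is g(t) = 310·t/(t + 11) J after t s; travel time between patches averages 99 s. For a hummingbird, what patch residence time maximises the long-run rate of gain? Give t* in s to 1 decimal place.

By the marginal value theorem, leave when the instantaneous gain rate g'(t) equals the habitat-wide average g(t)/(T + t).
g'(t) = 310·11/(t + 11)². Setting 310·11/(t+11)² = 310t/[(t+11)(99+t)] gives 11(99+t) = t(t+11), so t² = 11×99 = 1089.
t* = √1089 = 33 s.

33.0 s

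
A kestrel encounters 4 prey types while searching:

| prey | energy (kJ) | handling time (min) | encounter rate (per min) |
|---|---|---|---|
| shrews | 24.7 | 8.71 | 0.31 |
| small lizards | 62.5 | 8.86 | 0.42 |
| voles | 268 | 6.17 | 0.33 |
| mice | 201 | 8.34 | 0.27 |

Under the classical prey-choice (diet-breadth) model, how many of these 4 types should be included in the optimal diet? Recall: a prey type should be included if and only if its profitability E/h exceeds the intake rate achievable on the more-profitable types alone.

Profitabilities (E/h, kJ/min): voles 43.4, mice 24.1, small lizards 7.05, shrews 2.84. Add prey in this order while the next type's profitability exceeds the intake rate on those already taken.
Rate on top 1: 29.13. mice: 24.1 < 29.13 → exclude; stop.
Optimal diet: voles — 1 of 4 types.

1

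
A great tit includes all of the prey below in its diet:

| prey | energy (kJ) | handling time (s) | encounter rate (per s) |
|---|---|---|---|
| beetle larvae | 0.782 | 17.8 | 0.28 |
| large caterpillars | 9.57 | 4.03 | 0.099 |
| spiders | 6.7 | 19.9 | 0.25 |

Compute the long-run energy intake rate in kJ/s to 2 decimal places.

0.25 kJ/s

R = Σλ_iE_i / (1 + Σλ_ih_i)
Numerator: 0.28×0.782 + 0.099×9.57 + 0.25×6.7 = 2.841
Denominator: 1 + 0.28×17.8 + 0.099×4.03 + 0.25×19.9 = 11.36
R = 2.841/11.36 = 0.2502 kJ/s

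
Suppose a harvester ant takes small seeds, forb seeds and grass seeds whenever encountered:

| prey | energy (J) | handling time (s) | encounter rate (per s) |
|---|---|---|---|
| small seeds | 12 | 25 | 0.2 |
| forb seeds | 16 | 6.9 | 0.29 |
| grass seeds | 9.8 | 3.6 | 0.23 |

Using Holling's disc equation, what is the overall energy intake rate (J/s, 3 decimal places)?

1.053 J/s

Energy encountered per unit search time: 0.2×12 + 0.29×16 + 0.23×9.8 = 9.294 J/s.
Handling time per unit search time: 0.2×25 + 0.29×6.9 + 0.23×3.6 = 7.829.
Rate = 9.294/(1 + 7.829) = 1.053 J/s.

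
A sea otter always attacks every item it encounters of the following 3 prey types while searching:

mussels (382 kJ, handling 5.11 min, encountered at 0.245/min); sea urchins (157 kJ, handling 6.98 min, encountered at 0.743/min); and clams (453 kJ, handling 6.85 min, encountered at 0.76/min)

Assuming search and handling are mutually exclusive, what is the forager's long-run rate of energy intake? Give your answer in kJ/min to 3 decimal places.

Energy encountered per unit search time: 0.245×382 + 0.743×157 + 0.76×453 = 554.5 kJ/min.
Handling time per unit search time: 0.245×5.11 + 0.743×6.98 + 0.76×6.85 = 11.64.
Rate = 554.5/(1 + 11.64) = 43.86 kJ/min.

43.856 kJ/min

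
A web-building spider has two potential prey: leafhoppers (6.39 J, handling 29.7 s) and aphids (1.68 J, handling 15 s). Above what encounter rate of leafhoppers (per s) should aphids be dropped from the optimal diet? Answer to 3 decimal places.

0.037 per s

Drop aphids once their profitability E₂/h₂ falls below the rate achievable on leafhoppers alone: E₂/h₂ = λE₁/(1 + λh₁).
Solve for λ: λE₁h₂ = E₂(1 + λh₁) → λ(E₁h₂ − E₂h₁) = E₂ → λ = E₂/(E₁h₂ − E₂h₁).
λ = 1.68/(6.39×15 − 1.68×29.7) = 1.68/45.95 = 0.03656 per s.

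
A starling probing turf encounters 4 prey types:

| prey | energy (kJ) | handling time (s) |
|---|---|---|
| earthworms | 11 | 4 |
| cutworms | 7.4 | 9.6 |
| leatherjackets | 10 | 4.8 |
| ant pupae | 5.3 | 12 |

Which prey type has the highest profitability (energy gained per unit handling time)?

earthworms

Profitability E/h (kJ/s): earthworms = 11/4 = 2.75, cutworms = 7.4/9.6 = 0.771, leatherjackets = 10/4.8 = 2.08, ant pupae = 5.3/12 = 0.442.
Ranked: earthworms > leatherjackets > cutworms > ant pupae.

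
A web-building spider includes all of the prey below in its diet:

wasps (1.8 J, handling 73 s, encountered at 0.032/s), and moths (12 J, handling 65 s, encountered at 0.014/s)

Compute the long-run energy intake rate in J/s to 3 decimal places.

0.053 J/s

R = Σλ_iE_i / (1 + Σλ_ih_i)
Numerator: 0.032×1.8 + 0.014×12 = 0.2256
Denominator: 1 + 0.032×73 + 0.014×65 = 4.246
R = 0.2256/4.246 = 0.05313 J/s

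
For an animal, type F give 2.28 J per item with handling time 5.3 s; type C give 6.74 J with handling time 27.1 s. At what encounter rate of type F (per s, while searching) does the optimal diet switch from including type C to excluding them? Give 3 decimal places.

0.259 per s

The zero-one rule: include type C iff E₂/h₂ > λE₁/(1+λh₁). Equality gives the switch point.
λE₁h₂ = E₂ + λE₂h₁ ⇒ λ = E₂/(E₁h₂ − E₂h₁) = 6.74/(61.79 − 35.72) = 0.2586 per s.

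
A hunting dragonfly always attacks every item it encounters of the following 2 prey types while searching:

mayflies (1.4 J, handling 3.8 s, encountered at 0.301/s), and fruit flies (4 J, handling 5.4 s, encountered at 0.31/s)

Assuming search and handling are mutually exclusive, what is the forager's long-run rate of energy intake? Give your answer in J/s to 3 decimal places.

0.435 J/s

R = Σλ_iE_i / (1 + Σλ_ih_i)
Numerator: 0.301×1.4 + 0.31×4 = 1.661
Denominator: 1 + 0.301×3.8 + 0.31×5.4 = 3.818
R = 1.661/3.818 = 0.4352 J/s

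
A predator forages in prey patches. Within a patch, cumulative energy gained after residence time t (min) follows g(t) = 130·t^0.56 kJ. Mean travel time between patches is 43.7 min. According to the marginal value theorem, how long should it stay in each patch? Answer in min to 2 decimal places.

Optimal t* satisfies g'(t*) = g(t*)/(T + t*).
g'(t) = 0.56·130·t^-0.44. Setting 0.56·130·t^-0.44 = 130·t^0.56/(43.7+t) gives 0.56(43.7+t) = t, so 0.44·t = 0.56×43.7.
t* = 0.56×43.7/0.44 = 55.62 min.

55.62 min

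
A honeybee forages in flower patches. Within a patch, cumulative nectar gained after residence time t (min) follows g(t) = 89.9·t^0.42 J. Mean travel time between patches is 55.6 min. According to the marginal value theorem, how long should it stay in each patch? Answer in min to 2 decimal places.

Maximise g(t)/(T+t): set derivative to zero → g'(t)(T+t) = g(t).
g'(t) = 0.42·89.9·t^-0.58. Setting 0.42·89.9·t^-0.58 = 89.9·t^0.42/(55.6+t) gives 0.42(55.6+t) = t, so 0.58·t = 0.42×55.6.
t* = 0.42×55.6/0.58 = 40.26 min.

40.26 min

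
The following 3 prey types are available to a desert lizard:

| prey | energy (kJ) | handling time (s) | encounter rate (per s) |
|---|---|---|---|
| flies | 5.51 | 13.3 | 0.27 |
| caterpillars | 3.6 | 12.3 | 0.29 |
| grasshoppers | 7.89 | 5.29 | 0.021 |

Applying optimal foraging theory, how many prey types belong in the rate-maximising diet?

2

E/h in descending order: grasshoppers 1.49, flies 0.414, caterpillars 0.293 kJ/s. The optimal diet is the largest prefix of this list for which every included type satisfies E_i/h_i > R on the types above it.
Rate on top 1: 0.1491. flies: 0.414 > 0.1491 → include.
Rate on top 2: 0.3516. caterpillars: 0.293 < 0.3516 → exclude; stop.
Optimal diet: grasshoppers, flies — 2 of 3 types.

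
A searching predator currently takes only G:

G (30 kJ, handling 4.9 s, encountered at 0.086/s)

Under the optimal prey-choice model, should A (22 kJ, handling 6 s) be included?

Yes

Current rate: (0.086×30)/(1 + 0.086×4.9) = 1.815 kJ/s.
A: E/h = 22/6 = 3.667 kJ/s.
Since 3.667 > R, including A increases the long-run rate.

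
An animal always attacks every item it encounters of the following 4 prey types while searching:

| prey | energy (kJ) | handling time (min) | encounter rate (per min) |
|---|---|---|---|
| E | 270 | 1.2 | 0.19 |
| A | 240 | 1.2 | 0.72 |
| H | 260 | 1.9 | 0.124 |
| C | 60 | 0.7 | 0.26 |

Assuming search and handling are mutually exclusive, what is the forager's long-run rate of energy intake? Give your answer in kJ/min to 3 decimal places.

R = (0.19×270 + 0.72×240 + 0.124×260 + 0.26×60) / (1 + 0.19×1.2 + 0.72×1.2 + 0.124×1.9 + 0.26×0.7) = 271.9/2.51 = 108.4 kJ/min.

108.360 kJ/min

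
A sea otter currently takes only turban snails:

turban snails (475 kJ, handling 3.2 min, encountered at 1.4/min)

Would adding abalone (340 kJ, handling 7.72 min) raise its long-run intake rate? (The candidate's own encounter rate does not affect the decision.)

Current rate: (1.4×475)/(1 + 1.4×3.2) = 121.4 kJ/min.
abalone: E/h = 340/7.72 = 44.04 kJ/min.
44.04 < 121.4, so adding abalone would lower the average — exclude it.

No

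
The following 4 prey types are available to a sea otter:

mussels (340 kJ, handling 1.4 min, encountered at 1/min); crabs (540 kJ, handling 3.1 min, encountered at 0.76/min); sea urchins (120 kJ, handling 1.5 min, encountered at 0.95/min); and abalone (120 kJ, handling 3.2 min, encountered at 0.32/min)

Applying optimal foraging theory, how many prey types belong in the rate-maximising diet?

2

E/h in descending order: mussels 243, crabs 174, sea urchins 80, abalone 37.5 kJ/min. The optimal diet is the largest prefix of this list for which every included type satisfies E_i/h_i > R on the types above it.
Rate on top 1: 141.7. crabs: 174 > 141.7 → include.
Rate on top 2: 157.8. sea urchins: 80 < 157.8 → exclude; stop.
Optimal diet: mussels, crabs — 2 of 4 types.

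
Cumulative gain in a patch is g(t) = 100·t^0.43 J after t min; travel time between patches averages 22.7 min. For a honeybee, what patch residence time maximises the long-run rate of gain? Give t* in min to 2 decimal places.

By the marginal value theorem, leave when the instantaneous gain rate g'(t) equals the habitat-wide average g(t)/(T + t).
g'(t) = 0.43·100·t^-0.57. Setting 0.43·100·t^-0.57 = 100·t^0.43/(22.7+t) gives 0.43(22.7+t) = t, so 0.57·t = 0.43×22.7.
t* = 0.43×22.7/0.57 = 17.12 min.

17.12 min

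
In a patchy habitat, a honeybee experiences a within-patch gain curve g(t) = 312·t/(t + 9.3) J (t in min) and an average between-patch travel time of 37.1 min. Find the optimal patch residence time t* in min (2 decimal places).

18.57 min

Optimal t* satisfies g'(t*) = g(t*)/(T + t*).
g'(t) = 312·9.3/(t + 9.3)². Setting 312·9.3/(t+9.3)² = 312t/[(t+9.3)(37.1+t)] gives 9.3(37.1+t) = t(t+9.3), so t² = 9.3×37.1 = 345.
t* = √345 = 18.57 min.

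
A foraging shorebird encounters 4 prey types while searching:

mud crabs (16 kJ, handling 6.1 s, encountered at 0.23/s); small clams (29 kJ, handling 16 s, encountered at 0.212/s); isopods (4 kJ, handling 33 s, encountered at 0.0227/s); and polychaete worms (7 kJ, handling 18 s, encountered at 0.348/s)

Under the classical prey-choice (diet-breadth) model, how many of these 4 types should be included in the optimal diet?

2

Profitabilities (E/h, kJ/s): mud crabs 2.62, small clams 1.81, polychaete worms 0.389, isopods 0.121. Add prey in this order while the next type's profitability exceeds the intake rate on those already taken.
Rate on top 1: 1.531. small clams: 1.81 > 1.531 → include.
Rate on top 2: 1.696. polychaete worms: 0.389 < 1.696 → exclude; stop.
Optimal diet: mud crabs, small clams — 2 of 4 types.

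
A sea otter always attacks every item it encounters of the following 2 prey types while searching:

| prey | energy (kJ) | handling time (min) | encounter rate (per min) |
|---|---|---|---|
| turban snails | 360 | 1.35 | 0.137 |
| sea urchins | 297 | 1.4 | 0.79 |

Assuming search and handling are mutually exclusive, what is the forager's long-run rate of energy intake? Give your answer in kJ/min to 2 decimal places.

R = (0.137×360 + 0.79×297) / (1 + 0.137×1.35 + 0.79×1.4) = 284/2.291 = 123.9 kJ/min.

123.94 kJ/min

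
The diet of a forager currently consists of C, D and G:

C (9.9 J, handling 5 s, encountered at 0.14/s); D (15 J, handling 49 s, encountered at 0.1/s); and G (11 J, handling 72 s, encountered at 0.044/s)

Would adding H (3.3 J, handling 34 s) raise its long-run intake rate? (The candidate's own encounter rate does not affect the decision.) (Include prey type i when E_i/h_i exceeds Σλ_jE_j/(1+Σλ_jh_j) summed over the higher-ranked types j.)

No

Current rate: (0.14×9.9 + 0.1×15 + 0.044×11)/(1 + 0.14×5 + 0.1×49 + 0.044×72) = 0.345 J/s.
Profitability of H: 3.3/34 = 0.09706 J/s.
Since 0.09706 < R, time spent handling H is better spent searching.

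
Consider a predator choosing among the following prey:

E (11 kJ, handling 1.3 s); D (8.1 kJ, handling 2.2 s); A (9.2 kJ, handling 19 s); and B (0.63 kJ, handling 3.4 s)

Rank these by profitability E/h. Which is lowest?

B

Profitability E/h (kJ/s): E = 11/1.3 = 8.46, D = 8.1/2.2 = 3.68, A = 9.2/19 = 0.484, B = 0.63/3.4 = 0.185.
Ranked: E > D > A > B.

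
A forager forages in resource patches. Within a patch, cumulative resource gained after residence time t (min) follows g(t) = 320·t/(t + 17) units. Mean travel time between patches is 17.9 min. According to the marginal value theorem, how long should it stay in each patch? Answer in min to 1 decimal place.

By the marginal value theorem, leave when the instantaneous gain rate g'(t) equals the habitat-wide average g(t)/(T + t).
g'(t) = 320·17/(t + 17)². Setting 320·17/(t+17)² = 320t/[(t+17)(17.9+t)] gives 17(17.9+t) = t(t+17), so t² = 17×17.9 = 304.3.
t* = √304.3 = 17.44 min.

17.4 min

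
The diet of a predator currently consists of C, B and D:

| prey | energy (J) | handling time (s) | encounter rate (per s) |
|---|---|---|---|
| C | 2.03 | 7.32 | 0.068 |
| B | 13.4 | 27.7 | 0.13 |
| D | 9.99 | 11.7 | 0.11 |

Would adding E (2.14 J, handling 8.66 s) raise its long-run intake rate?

Current rate: (0.068×2.03 + 0.13×13.4 + 0.11×9.99)/(1 + 0.068×7.32 + 0.13×27.7 + 0.11×11.7) = 0.4665 J/s.
Profitability of E: 2.14/8.66 = 0.2471 J/s.
Since 0.2471 < R, time spent handling E is better spent searching.

No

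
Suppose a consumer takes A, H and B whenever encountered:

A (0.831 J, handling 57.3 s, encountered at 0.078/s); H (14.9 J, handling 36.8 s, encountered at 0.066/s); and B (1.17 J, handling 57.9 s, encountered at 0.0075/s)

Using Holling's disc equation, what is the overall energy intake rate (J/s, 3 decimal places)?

0.127 J/s

R = (0.078×0.831 + 0.066×14.9 + 0.0075×1.17) / (1 + 0.078×57.3 + 0.066×36.8 + 0.0075×57.9) = 1.057/8.332 = 0.1269 J/s.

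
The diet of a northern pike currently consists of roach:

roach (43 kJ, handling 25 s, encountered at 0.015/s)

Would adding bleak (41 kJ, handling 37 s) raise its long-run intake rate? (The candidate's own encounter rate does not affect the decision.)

On roach alone, R = ΣλE/(1+Σλh) = 0.645/1.375 = 0.4691 kJ/s.
bleak: E/h = 41/37 = 1.108 kJ/s.
Since 1.108 > R, including bleak increases the long-run rate.

Yes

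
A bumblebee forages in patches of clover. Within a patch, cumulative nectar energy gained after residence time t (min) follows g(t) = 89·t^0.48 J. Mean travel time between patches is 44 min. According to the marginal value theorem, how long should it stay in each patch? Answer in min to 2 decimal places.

40.62 min

Optimal t* satisfies g'(t*) = g(t*)/(T + t*).
g'(t) = 0.48·89·t^-0.52. Setting 0.48·89·t^-0.52 = 89·t^0.48/(44+t) gives 0.48(44+t) = t, so 0.52·t = 0.48×44.
t* = 0.48×44/0.52 = 40.62 min.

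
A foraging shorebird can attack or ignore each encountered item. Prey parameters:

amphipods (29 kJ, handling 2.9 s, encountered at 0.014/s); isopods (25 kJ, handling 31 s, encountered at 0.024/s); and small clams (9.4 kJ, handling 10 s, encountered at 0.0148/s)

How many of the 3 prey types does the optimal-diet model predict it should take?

3

E/h in descending order: amphipods 10, small clams 0.94, isopods 0.806 kJ/s. The optimal diet is the largest prefix of this list for which every included type satisfies E_i/h_i > R on the types above it.
Rate on top 1: 0.3902. small clams: 0.94 > 0.3902 → include.
Rate on top 2: 0.4586. isopods: 0.806 > 0.4586 → include.
Optimal diet: amphipods, small clams, isopods — 3 of 3 types.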